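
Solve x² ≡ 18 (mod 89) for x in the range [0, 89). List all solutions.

89 ≡ 1 (mod 4), so we find a root by search.
Trying successive values, 14² = 196 ≡ 18 (mod 89). The other root is 89 − 14 = 75.

14, 75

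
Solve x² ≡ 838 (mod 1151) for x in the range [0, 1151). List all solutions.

88, 1063

Since 1151 ≡ 3 (mod 4), a square root of 838 is 838^((1151+1)/4) = 838^288 mod 1151.
Repeated squaring: 838^2≡134, 838^4≡691, 838^8≡967, 838^16≡477, 838^32≡782, 838^64≡343, 838^128≡247, 838^256≡6 (mod 1151).
838^288 = 838^(256+32) ≡ 88 (mod 1151).
Check: 88² = 7744 ≡ 838 (mod 1151). The two roots are 88 and 1063.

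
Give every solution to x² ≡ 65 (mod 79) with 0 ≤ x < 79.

12, 67

Since 79 ≡ 3 (mod 4), a square root of 65 is 65^((79+1)/4) = 65^20 mod 79.
Repeated squaring: 65^2≡38, 65^4≡22, 65^8≡10, 65^16≡21 (mod 79).
65^20 = 65^(16+4) ≡ 67 (mod 79).
Check: 67² = 4489 ≡ 65 (mod 79). The two roots are 12 and 67.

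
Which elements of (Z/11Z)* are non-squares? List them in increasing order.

Square k = 1,…,5 (k and 11−k give the same square):
1²=1, 2²=4, 3²=9, 4²≡5, 5²≡3 (mod 11).
The residues are {1, 3, 4, 5, 9}; the non-residues are the remaining 5 nonzero classes.

2, 6, 7, 8, 10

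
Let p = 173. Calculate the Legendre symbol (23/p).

Reciprocity: 23 ≡ 3 and 173 ≡ 1 (mod 4), so (23/173) = +(173/23).
Reduce top mod 23: now compute (12/23).
Pull out 2^2: since 23 ≡ 7 (mod 8), (2/23) = +1, so (2/23)^2 = +1.
Reciprocity: 3 ≡ 3 and 23 ≡ 3 (mod 4), so (3/23) = −(23/3).
Reduce top mod 3: now compute (2/3).
Pull out 2: since 3 ≡ 3 (mod 8), (2/3) = -1.
Reached (1/3) = 1. Collecting the sign flips along the way, the symbol is +1.

1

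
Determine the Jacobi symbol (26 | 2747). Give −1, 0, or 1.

-1

Pull out 2: since 2747 ≡ 3 (mod 8), (2/2747) = -1.
Reciprocity: 13 ≡ 1 and 2747 ≡ 3 (mod 4), so (13/2747) = +(2747/13).
Reduce top mod 13: now compute (4/13).
Pull out 2^2: since 13 ≡ 5 (mod 8), (2/13) = -1, so (2/13)^2 = +1.
Reached (1/13) = 1. Collecting the sign flips along the way, the symbol is -1.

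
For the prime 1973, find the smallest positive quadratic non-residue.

(2/1973) = −1, so 2 is the smallest positive non-residue mod 1973.

2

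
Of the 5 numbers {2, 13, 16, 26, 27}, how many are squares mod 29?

(2/29) = -1 → non-residue.
(13/29) = +1 → QR.
(16/29) = +1 → QR.
(26/29) = -1 → non-residue.
(27/29) = -1 → non-residue.
Total quadratic residues among the 5: 2.

2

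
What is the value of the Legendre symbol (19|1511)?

Reciprocity: 19 ≡ 3 and 1511 ≡ 3 (mod 4), so (19/1511) = −(1511/19).
Reduce top mod 19: now compute (10/19).
Pull out 2: since 19 ≡ 3 (mod 8), (2/19) = -1.
Reciprocity: 5 ≡ 1 and 19 ≡ 3 (mod 4), so (5/19) = +(19/5).
Reduce top mod 5: now compute (4/5).
Pull out 2^2: since 5 ≡ 5 (mod 8), (2/5) = -1, so (2/5)^2 = +1.
Reached (1/5) = 1. Collecting the sign flips along the way, the symbol is +1.

1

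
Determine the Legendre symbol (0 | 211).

0

Top reduces to 0: gcd > 1, so the symbol is 0.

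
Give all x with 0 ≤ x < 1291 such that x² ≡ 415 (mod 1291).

Since 1291 ≡ 3 (mod 4), a square root of 415 is 415^((1291+1)/4) = 415^323 mod 1291.
Repeated squaring: 415^2≡522, 415^4≡83, 415^8≡434, 415^16≡1161, 415^32≡117, 415^64≡779, 415^128≡71, 415^256≡1168 (mod 1291).
415^323 = 415^(256+64+2+1) ≡ 718 (mod 1291).
Check: 718² = 515524 ≡ 415 (mod 1291). The two roots are 573 and 718.

573, 718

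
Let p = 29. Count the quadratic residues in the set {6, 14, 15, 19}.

1

(6/29) = +1 → QR.
(14/29) = -1 → non-residue.
(15/29) = -1 → non-residue.
(19/29) = -1 → non-residue.
Total quadratic residues among the 4: 1.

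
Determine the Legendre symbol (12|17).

-1

Euler's criterion: (12/17) ≡ 12^8 (mod 17).
12^2 ≡ 8 (mod 17)
12^4 ≡ 13 (mod 17)
12^8 ≡ 16 (mod 17)
12^8 = 12^(8) ≡ 16 (mod 17).
Result is 16 ≡ −1, so (12/17) = −1.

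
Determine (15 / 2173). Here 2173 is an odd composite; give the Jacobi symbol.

Reciprocity: 15 ≡ 3 and 2173 ≡ 1 (mod 4), so (15/2173) = +(2173/15).
Reduce top mod 15: now compute (13/15).
Reciprocity: 13 ≡ 1 and 15 ≡ 3 (mod 4), so (13/15) = +(15/13).
Reduce top mod 13: now compute (2/13).
Pull out 2: since 13 ≡ 5 (mod 8), (2/13) = -1.
Reached (1/13) = 1. Collecting the sign flips along the way, the symbol is -1.

-1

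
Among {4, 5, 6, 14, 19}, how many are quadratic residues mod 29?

3

(4/29) = +1 → QR.
(5/29) = +1 → QR.
(6/29) = +1 → QR.
(14/29) = -1 → non-residue.
(19/29) = -1 → non-residue.
Total quadratic residues among the 5: 3.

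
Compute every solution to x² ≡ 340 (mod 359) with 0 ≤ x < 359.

78, 281

Since 359 ≡ 3 (mod 4), a square root of 340 is 340^((359+1)/4) = 340^90 mod 359.
Repeated squaring: 340^2≡2, 340^4≡4, 340^8≡16, 340^16≡256, 340^32≡198, 340^64≡73 (mod 359).
340^90 = 340^(64+16+8+2) ≡ 281 (mod 359).
Check: 281² = 78961 ≡ 340 (mod 359). The two roots are 78 and 281.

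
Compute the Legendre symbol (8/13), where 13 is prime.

-1

Pull out 2^3: since 13 ≡ 5 (mod 8), (2/13) = -1, so (2/13)^3 = -1.
Reached (1/13) = 1. Collecting the sign flips along the way, the symbol is -1.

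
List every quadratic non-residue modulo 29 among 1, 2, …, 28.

Square k = 1,…,14 (k and 29−k give the same square):
1²=1, 2²=4, 3²=9, 4²=16, 5²=25, 6²≡7, 7²≡20, 8²≡6, 9²≡23, 10²≡13, 11²≡5, 12²≡28, 13²≡24, 14²≡22 (mod 29).
The residues are {1, 4, 5, 6, 7, 9, 13, 16, 20, 22, 23, 24, 25, 28}; the non-residues are the remaining 14 nonzero classes.

2, 3, 8, 10, 11, 12, 14, 15, 17, 18, 19, 21, 26, 27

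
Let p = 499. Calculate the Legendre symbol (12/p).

Pull out 2^2: since 499 ≡ 3 (mod 8), (2/499) = -1, so (2/499)^2 = +1.
Reciprocity: 3 ≡ 3 and 499 ≡ 3 (mod 4), so (3/499) = −(499/3).
Reduce top mod 3: now compute (1/3).
Reached (1/3) = 1. Collecting the sign flips along the way, the symbol is -1.

-1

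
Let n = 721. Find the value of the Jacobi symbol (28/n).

Pull out 2^2: since 721 ≡ 1 (mod 8), (2/721) = +1, so (2/721)^2 = +1.
Reciprocity: 7 ≡ 3 and 721 ≡ 1 (mod 4), so (7/721) = +(721/7).
Reduce top mod 7: now compute (0/7).
Top reduces to 0: gcd > 1, so the symbol is 0.

0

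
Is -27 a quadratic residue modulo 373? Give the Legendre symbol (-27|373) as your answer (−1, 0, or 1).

1

First reduce: -27 ≡ 346 (mod 373).
Pull out 2: since 373 ≡ 5 (mod 8), (2/373) = -1.
Reciprocity: 173 ≡ 1 and 373 ≡ 1 (mod 4), so (173/373) = +(373/173).
Reduce top mod 173: now compute (27/173).
Reciprocity: 27 ≡ 3 and 173 ≡ 1 (mod 4), so (27/173) = +(173/27).
Reduce top mod 27: now compute (11/27).
Reciprocity: 11 ≡ 3 and 27 ≡ 3 (mod 4), so (11/27) = −(27/11).
Reduce top mod 11: now compute (5/11).
Reciprocity: 5 ≡ 1 and 11 ≡ 3 (mod 4), so (5/11) = +(11/5).
Reduce top mod 5: now compute (1/5).
Reached (1/5) = 1. Collecting the sign flips along the way, the symbol is +1.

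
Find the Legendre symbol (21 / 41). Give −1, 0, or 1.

Euler's criterion: (21/41) ≡ 21^20 (mod 41).
21^2 ≡ 31 (mod 41)
21^4 ≡ 18 (mod 41)
21^8 ≡ 37 (mod 41)
21^16 ≡ 16 (mod 41)
21^20 = 21^(16+4) ≡ 1 (mod 41).
Result is 1, so (21/41) = 1.

1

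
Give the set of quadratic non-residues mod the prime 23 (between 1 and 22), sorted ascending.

5,7,10,11,14,15,17,19,20,21,22

Square k = 1,…,11 (k and 23−k give the same square):
1²=1, 2²=4, 3²=9, 4²=16, 5²≡2, 6²≡13, 7²≡3, 8²≡18, 9²≡12, 10²≡8, 11²≡6 (mod 23).
The residues are {1, 2, 3, 4, 6, 8, 9, 12, 13, 16, 18}; the non-residues are the remaining 11 nonzero classes.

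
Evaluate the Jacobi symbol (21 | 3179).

-1

Reciprocity: 21 ≡ 1 and 3179 ≡ 3 (mod 4), so (21/3179) = +(3179/21).
Reduce top mod 21: now compute (8/21).
Pull out 2^3: since 21 ≡ 5 (mod 8), (2/21) = -1, so (2/21)^3 = -1.
Reached (1/21) = 1. Collecting the sign flips along the way, the symbol is -1.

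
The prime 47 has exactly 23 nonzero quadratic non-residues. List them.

5, 10, 11, 13, 15, 19, 20, 22, 23, 26, 29, 30, 31, 33, 35, 38, 39, 40, 41, 43, 44, 45, 46

Square k = 1,…,23 (k and 47−k give the same square):
1²=1, 2²=4, 3²=9, 4²=16, 5²=25, 6²=36, 7²≡2, 8²≡17, 9²≡34, 10²≡6, 11²≡27, 12²≡3, 13²≡28, 14²≡8, 15²≡37, 16²≡21, 17²≡7, 18²≡42, 19²≡32, 20²≡24, 21²≡18, 22²≡14, 23²≡12 (mod 47).
The residues are {1, 2, 3, 4, 6, 7, 8, 9, 12, 14, 16, 17, 18, 21, 24, 25, 27, 28, 32, 34, 36, 37, 42}; the non-residues are the remaining 23 nonzero classes.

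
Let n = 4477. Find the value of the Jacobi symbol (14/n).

-1

Pull out 2: since 4477 ≡ 5 (mod 8), (2/4477) = -1.
Reciprocity: 7 ≡ 3 and 4477 ≡ 1 (mod 4), so (7/4477) = +(4477/7).
Reduce top mod 7: now compute (4/7).
Pull out 2^2: since 7 ≡ 7 (mod 8), (2/7) = +1, so (2/7)^2 = +1.
Reached (1/7) = 1. Collecting the sign flips along the way, the symbol is -1.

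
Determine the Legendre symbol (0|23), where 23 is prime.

0

Top reduces to 0: gcd > 1, so the symbol is 0.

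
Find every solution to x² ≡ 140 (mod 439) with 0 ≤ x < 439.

Since 439 ≡ 3 (mod 4), a square root of 140 is 140^((439+1)/4) = 140^110 mod 439.
Repeated squaring: 140^2≡284, 140^4≡319, 140^8≡352, 140^16≡106, 140^32≡261, 140^64≡76 (mod 439).
140^110 = 140^(64+32+8+4+2) ≡ 225 (mod 439).
Check: 225² = 50625 ≡ 140 (mod 439). The two roots are 214 and 225.

214, 225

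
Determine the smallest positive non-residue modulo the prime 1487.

5

(2/1487) = +1, so 2 is a residue.
(3/1487) = +1, so 3 is a residue.
(4/1487) = +1, so 4 is a residue.
(5/1487) = −1, so 5 is the smallest positive non-residue mod 1487.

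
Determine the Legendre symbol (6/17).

-1

Pull out 2: since 17 ≡ 1 (mod 8), (2/17) = +1.
Reciprocity: 3 ≡ 3 and 17 ≡ 1 (mod 4), so (3/17) = +(17/3).
Reduce top mod 3: now compute (2/3).
Pull out 2: since 3 ≡ 3 (mod 8), (2/3) = -1.
Reached (1/3) = 1. Collecting the sign flips along the way, the symbol is -1.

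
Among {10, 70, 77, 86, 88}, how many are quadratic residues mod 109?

1

(10/109) = -1 → non-residue.
(70/109) = -1 → non-residue.
(77/109) = -1 → non-residue.
(86/109) = -1 → non-residue.
(88/109) = +1 → QR.
Total quadratic residues among the 5: 1.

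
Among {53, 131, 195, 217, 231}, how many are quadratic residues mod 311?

2

(53/311) = +1 → QR.
(131/311) = -1 → non-residue.
(195/311) = +1 → QR.
(217/311) = -1 → non-residue.
(231/311) = -1 → non-residue.
Total quadratic residues among the 5: 2.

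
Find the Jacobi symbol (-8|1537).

First reduce: -8 ≡ 1529 (mod 1537).
Reciprocity: 1529 ≡ 1 and 1537 ≡ 1 (mod 4), so (1529/1537) = +(1537/1529).
Reduce top mod 1529: now compute (8/1529).
Pull out 2^3: since 1529 ≡ 1 (mod 8), (2/1529) = +1, so (2/1529)^3 = +1.
Reached (1/1529) = 1. Collecting the sign flips along the way, the symbol is +1.

1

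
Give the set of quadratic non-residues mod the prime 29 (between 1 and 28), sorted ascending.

Square k = 1,…,14 (k and 29−k give the same square):
1²=1, 2²=4, 3²=9, 4²=16, 5²=25, 6²≡7, 7²≡20, 8²≡6, 9²≡23, 10²≡13, 11²≡5, 12²≡28, 13²≡24, 14²≡22 (mod 29).
The residues are {1, 4, 5, 6, 7, 9, 13, 16, 20, 22, 23, 24, 25, 28}; the non-residues are the remaining 14 nonzero classes.

2 3 8 10 11 12 14 15 17 18 19 21 26 27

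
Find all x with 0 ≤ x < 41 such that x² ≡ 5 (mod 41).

13, 28

41 ≡ 1 (mod 4), so we find a root by search.
Trying successive values, 13² = 169 ≡ 5 (mod 41). The other root is 41 − 13 = 28.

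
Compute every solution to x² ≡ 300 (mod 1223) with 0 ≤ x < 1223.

Since 1223 ≡ 3 (mod 4), a square root of 300 is 300^((1223+1)/4) = 300^306 mod 1223.
Repeated squaring: 300^2≡721, 300^4≡66, 300^8≡687, 300^16≡1114, 300^32≡874, 300^64≡724, 300^128≡732, 300^256≡150 (mod 1223).
300^306 = 300^(256+32+16+2) ≡ 63 (mod 1223).
Check: 63² = 3969 ≡ 300 (mod 1223). The two roots are 63 and 1160.

63, 1160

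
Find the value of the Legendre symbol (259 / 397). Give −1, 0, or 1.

-1

Reciprocity: 259 ≡ 3 and 397 ≡ 1 (mod 4), so (259/397) = +(397/259).
Reduce top mod 259: now compute (138/259).
Pull out 2: since 259 ≡ 3 (mod 8), (2/259) = -1.
Reciprocity: 69 ≡ 1 and 259 ≡ 3 (mod 4), so (69/259) = +(259/69).
Reduce top mod 69: now compute (52/69).
Pull out 2^2: since 69 ≡ 5 (mod 8), (2/69) = -1, so (2/69)^2 = +1.
Reciprocity: 13 ≡ 1 and 69 ≡ 1 (mod 4), so (13/69) = +(69/13).
Reduce top mod 13: now compute (4/13).
Pull out 2^2: since 13 ≡ 5 (mod 8), (2/13) = -1, so (2/13)^2 = +1.
Reached (1/13) = 1. Collecting the sign flips along the way, the symbol is -1.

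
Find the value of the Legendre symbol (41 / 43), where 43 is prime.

Euler's criterion: (41/43) ≡ 41^21 (mod 43).
41^2 ≡ 4 (mod 43)
41^4 ≡ 16 (mod 43)
41^8 ≡ 41 (mod 43)
41^16 ≡ 4 (mod 43)
41^21 = 41^(16+4+1) ≡ 1 (mod 43).
Result is 1, so (41/43) = 1.

1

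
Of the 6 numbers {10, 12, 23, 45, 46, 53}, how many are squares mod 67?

(10/67) = +1 → QR.
(12/67) = -1 → non-residue.
(23/67) = +1 → QR.
(45/67) = -1 → non-residue.
(46/67) = -1 → non-residue.
(53/67) = -1 → non-residue.
Total quadratic residues among the 6: 2.

2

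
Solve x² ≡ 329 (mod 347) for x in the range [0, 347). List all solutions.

26, 321

Since 347 ≡ 3 (mod 4), a square root of 329 is 329^((347+1)/4) = 329^87 mod 347.
Repeated squaring: 329^2≡324, 329^4≡182, 329^8≡159, 329^16≡297, 329^32≡71, 329^64≡183 (mod 347).
329^87 = 329^(64+16+4+2+1) ≡ 321 (mod 347).
Check: 321² = 103041 ≡ 329 (mod 347). The two roots are 26 and 321.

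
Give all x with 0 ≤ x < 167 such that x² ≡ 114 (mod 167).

75, 92

Since 167 ≡ 3 (mod 4), a square root of 114 is 114^((167+1)/4) = 114^42 mod 167.
Repeated squaring: 114^2≡137, 114^4≡65, 114^8≡50, 114^16≡162, 114^32≡25 (mod 167).
114^42 = 114^(32+8+2) ≡ 75 (mod 167).
Check: 75² = 5625 ≡ 114 (mod 167). The two roots are 75 and 92.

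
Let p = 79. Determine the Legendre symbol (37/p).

Euler's criterion: (37/79) ≡ 37^39 (mod 79).
37^2 ≡ 26 (mod 79)
37^4 ≡ 44 (mod 79)
37^8 ≡ 40 (mod 79)
37^16 ≡ 20 (mod 79)
37^32 ≡ 5 (mod 79)
37^39 = 37^(32+4+2+1) ≡ 78 (mod 79).
Result is 78 ≡ −1, so (37/79) = −1.

-1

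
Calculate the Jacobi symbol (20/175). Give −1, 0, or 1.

0

Pull out 2^2: since 175 ≡ 7 (mod 8), (2/175) = +1, so (2/175)^2 = +1.
Reciprocity: 5 ≡ 1 and 175 ≡ 3 (mod 4), so (5/175) = +(175/5).
Reduce top mod 5: now compute (0/5).
Top reduces to 0: gcd > 1, so the symbol is 0.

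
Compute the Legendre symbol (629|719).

Euler's criterion: (629/719) ≡ 629^359 (mod 719).
629^2 ≡ 191 (mod 719)
629^4 ≡ 531 (mod 719)
629^8 ≡ 113 (mod 719)
629^16 ≡ 546 (mod 719)
629^32 ≡ 450 (mod 719)
629^64 ≡ 461 (mod 719)
629^128 ≡ 416 (mod 719)
629^256 ≡ 496 (mod 719)
629^359 = 629^(256+64+32+4+2+1) ≡ 718 (mod 719).
Result is 718 ≡ −1, so (629/719) = −1.

-1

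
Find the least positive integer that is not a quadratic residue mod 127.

3

(2/127) = +1, so 2 is a residue.
(3/127) = −1, so 3 is the smallest positive non-residue mod 127.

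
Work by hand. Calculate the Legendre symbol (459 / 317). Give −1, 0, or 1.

1

Euler's criterion: (459/317) ≡ 142^158 (mod 317).
142^2 ≡ 193 (mod 317)
142^4 ≡ 160 (mod 317)
142^8 ≡ 240 (mod 317)
142^16 ≡ 223 (mod 317)
142^32 ≡ 277 (mod 317)
142^64 ≡ 15 (mod 317)
142^128 ≡ 225 (mod 317)
142^158 = 142^(128+16+8+4+2) ≡ 1 (mod 317).
Result is 1, so (459/317) = 1.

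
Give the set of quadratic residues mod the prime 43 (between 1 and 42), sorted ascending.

Square k = 1,…,21 (k and 43−k give the same square):
1²=1, 2²=4, 3²=9, 4²=16, 5²=25, 6²=36, 7²≡6, 8²≡21, 9²≡38, 10²≡14, 11²≡35, 12²≡15, 13²≡40, 14²≡24, 15²≡10, 16²≡41, 17²≡31, 18²≡23, 19²≡17, 20²≡13, 21²≡11 (mod 43).
So the quadratic residues mod 43 are {1, 4, 6, 9, 10, 11, 13, 14, 15, 16, 17, 21, 23, 24, 25, 31, 35, 36, 38, 40, 41}.

1, 4, 6, 9, 10, 11, 13, 14, 15, 16, 17, 21, 23, 24, 25, 31, 35, 36, 38, 40, 41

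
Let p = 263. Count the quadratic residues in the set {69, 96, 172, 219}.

3

(69/263) = +1 → QR.
(96/263) = +1 → QR.
(172/263) = +1 → QR.
(219/263) = -1 → non-residue.
Total quadratic residues among the 4: 3.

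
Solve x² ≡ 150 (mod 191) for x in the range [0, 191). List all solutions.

Since 191 ≡ 3 (mod 4), a square root of 150 is 150^((191+1)/4) = 150^48 mod 191.
Repeated squaring: 150^2≡153, 150^4≡107, 150^8≡180, 150^16≡121, 150^32≡125 (mod 191).
150^48 = 150^(32+16) ≡ 36 (mod 191).
Check: 36² = 1296 ≡ 150 (mod 191). The two roots are 36 and 155.

36, 155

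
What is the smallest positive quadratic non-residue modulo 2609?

3

(2/2609) = +1, so 2 is a residue.
(3/2609) = −1, so 3 is the smallest positive non-residue mod 2609.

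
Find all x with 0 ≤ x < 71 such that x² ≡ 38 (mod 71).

Since 71 ≡ 3 (mod 4), a square root of 38 is 38^((71+1)/4) = 38^18 mod 71.
Repeated squaring: 38^2≡24, 38^4≡8, 38^8≡64, 38^16≡49 (mod 71).
38^18 = 38^(16+2) ≡ 40 (mod 71).
Check: 40² = 1600 ≡ 38 (mod 71). The two roots are 31 and 40.

31, 40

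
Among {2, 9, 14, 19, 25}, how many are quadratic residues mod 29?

2

(2/29) = -1 → non-residue.
(9/29) = +1 → QR.
(14/29) = -1 → non-residue.
(19/29) = -1 → non-residue.
(25/29) = +1 → QR.
Total quadratic residues among the 5: 2.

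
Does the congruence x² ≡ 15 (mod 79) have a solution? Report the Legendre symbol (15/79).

-1

Reciprocity: 15 ≡ 3 and 79 ≡ 3 (mod 4), so (15/79) = −(79/15).
Reduce top mod 15: now compute (4/15).
Pull out 2^2: since 15 ≡ 7 (mod 8), (2/15) = +1, so (2/15)^2 = +1.
Reached (1/15) = 1. Collecting the sign flips along the way, the symbol is -1.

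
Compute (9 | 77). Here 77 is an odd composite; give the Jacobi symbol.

Reciprocity: 9 ≡ 1 and 77 ≡ 1 (mod 4), so (9/77) = +(77/9).
Reduce top mod 9: now compute (5/9).
Reciprocity: 5 ≡ 1 and 9 ≡ 1 (mod 4), so (5/9) = +(9/5).
Reduce top mod 5: now compute (4/5).
Pull out 2^2: since 5 ≡ 5 (mod 8), (2/5) = -1, so (2/5)^2 = +1.
Reached (1/5) = 1. Collecting the sign flips along the way, the symbol is +1.

1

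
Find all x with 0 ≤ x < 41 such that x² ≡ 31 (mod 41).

41 ≡ 1 (mod 4), so we find a root by search.
Trying successive values, 20² = 400 ≡ 31 (mod 41). The other root is 41 − 20 = 21.

20, 21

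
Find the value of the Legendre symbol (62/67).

Pull out 2: since 67 ≡ 3 (mod 8), (2/67) = -1.
Reciprocity: 31 ≡ 3 and 67 ≡ 3 (mod 4), so (31/67) = −(67/31).
Reduce top mod 31: now compute (5/31).
Reciprocity: 5 ≡ 1 and 31 ≡ 3 (mod 4), so (5/31) = +(31/5).
Reduce top mod 5: now compute (1/5).
Reached (1/5) = 1. Collecting the sign flips along the way, the symbol is +1.

1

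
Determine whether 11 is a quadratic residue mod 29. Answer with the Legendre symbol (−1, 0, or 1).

-1

Reciprocity: 11 ≡ 3 and 29 ≡ 1 (mod 4), so (11/29) = +(29/11).
Reduce top mod 11: now compute (7/11).
Reciprocity: 7 ≡ 3 and 11 ≡ 3 (mod 4), so (7/11) = −(11/7).
Reduce top mod 7: now compute (4/7).
Pull out 2^2: since 7 ≡ 7 (mod 8), (2/7) = +1, so (2/7)^2 = +1.
Reached (1/7) = 1. Collecting the sign flips along the way, the symbol is -1.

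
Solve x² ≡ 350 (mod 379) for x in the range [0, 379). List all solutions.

27, 352

Since 379 ≡ 3 (mod 4), a square root of 350 is 350^((379+1)/4) = 350^95 mod 379.
Repeated squaring: 350^2≡83, 350^4≡67, 350^8≡320, 350^16≡70, 350^32≡352, 350^64≡350 (mod 379).
350^95 = 350^(64+16+8+4+2+1) ≡ 352 (mod 379).
Check: 352² = 123904 ≡ 350 (mod 379). The two roots are 27 and 352.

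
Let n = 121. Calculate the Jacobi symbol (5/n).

Reciprocity: 5 ≡ 1 and 121 ≡ 1 (mod 4), so (5/121) = +(121/5).
Reduce top mod 5: now compute (1/5).
Reached (1/5) = 1. Collecting the sign flips along the way, the symbol is +1.

1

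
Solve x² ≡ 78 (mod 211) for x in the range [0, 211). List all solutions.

Since 211 ≡ 3 (mod 4), a square root of 78 is 78^((211+1)/4) = 78^53 mod 211.
Repeated squaring: 78^2≡176, 78^4≡170, 78^8≡204, 78^16≡49, 78^32≡80 (mod 211).
78^53 = 78^(32+16+4+1) ≡ 194 (mod 211).
Check: 194² = 37636 ≡ 78 (mod 211). The two roots are 17 and 194.

17, 194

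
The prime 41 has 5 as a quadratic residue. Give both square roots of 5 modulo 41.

13, 28

41 ≡ 1 (mod 4), so we find a root by search.
Trying successive values, 13² = 169 ≡ 5 (mod 41). The other root is 41 − 13 = 28.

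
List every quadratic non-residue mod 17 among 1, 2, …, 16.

3, 5, 6, 7, 10, 11, 12, 14

Square k = 1,…,8 (k and 17−k give the same square):
1²=1, 2²=4, 3²=9, 4²=16, 5²≡8, 6²≡2, 7²≡15, 8²≡13 (mod 17).
The residues are {1, 2, 4, 8, 9, 13, 15, 16}; the non-residues are the remaining 8 nonzero classes.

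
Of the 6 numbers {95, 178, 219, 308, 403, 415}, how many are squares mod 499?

2

(95/499) = -1 → non-residue.
(178/499) = +1 → QR.
(219/499) = -1 → non-residue.
(308/499) = +1 → QR.
(403/499) = -1 → non-residue.
(415/499) = -1 → non-residue.
Total quadratic residues among the 6: 2.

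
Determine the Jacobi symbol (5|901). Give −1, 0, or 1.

Reciprocity: 5 ≡ 1 and 901 ≡ 1 (mod 4), so (5/901) = +(901/5).
Reduce top mod 5: now compute (1/5).
Reached (1/5) = 1. Collecting the sign flips along the way, the symbol is +1.

1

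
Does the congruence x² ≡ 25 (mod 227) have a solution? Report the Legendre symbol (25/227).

Euler's criterion: (25/227) ≡ 25^113 (mod 227).
25^2 ≡ 171 (mod 227)
25^4 ≡ 185 (mod 227)
25^8 ≡ 175 (mod 227)
25^16 ≡ 207 (mod 227)
25^32 ≡ 173 (mod 227)
25^64 ≡ 192 (mod 227)
25^113 = 25^(64+32+16+1) ≡ 1 (mod 227).
Result is 1, so (25/227) = 1.

1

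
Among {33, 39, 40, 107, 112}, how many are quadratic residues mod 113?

(33/113) = -1 → non-residue.
(39/113) = -1 → non-residue.
(40/113) = -1 → non-residue.
(107/113) = -1 → non-residue.
(112/113) = +1 → QR.
Total quadratic residues among the 5: 1.

1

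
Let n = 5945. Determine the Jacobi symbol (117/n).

1

Reciprocity: 117 ≡ 1 and 5945 ≡ 1 (mod 4), so (117/5945) = +(5945/117).
Reduce top mod 117: now compute (95/117).
Reciprocity: 95 ≡ 3 and 117 ≡ 1 (mod 4), so (95/117) = +(117/95).
Reduce top mod 95: now compute (22/95).
Pull out 2: since 95 ≡ 7 (mod 8), (2/95) = +1.
Reciprocity: 11 ≡ 3 and 95 ≡ 3 (mod 4), so (11/95) = −(95/11).
Reduce top mod 11: now compute (7/11).
Reciprocity: 7 ≡ 3 and 11 ≡ 3 (mod 4), so (7/11) = −(11/7).
Reduce top mod 7: now compute (4/7).
Pull out 2^2: since 7 ≡ 7 (mod 8), (2/7) = +1, so (2/7)^2 = +1.
Reached (1/7) = 1. Collecting the sign flips along the way, the symbol is +1.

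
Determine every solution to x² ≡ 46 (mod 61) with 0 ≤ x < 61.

61 ≡ 1 (mod 4), so we find a root by search.
Trying successive values, 30² = 900 ≡ 46 (mod 61). The other root is 61 − 30 = 31.

30, 31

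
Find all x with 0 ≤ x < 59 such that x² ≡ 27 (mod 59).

26, 33

Since 59 ≡ 3 (mod 4), a square root of 27 is 27^((59+1)/4) = 27^15 mod 59.
Repeated squaring: 27^2≡21, 27^4≡28, 27^8≡17 (mod 59).
27^15 = 27^(8+4+2+1) ≡ 26 (mod 59).
Check: 26² = 676 ≡ 27 (mod 59). The two roots are 26 and 33.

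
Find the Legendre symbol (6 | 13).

Pull out 2: since 13 ≡ 5 (mod 8), (2/13) = -1.
Reciprocity: 3 ≡ 3 and 13 ≡ 1 (mod 4), so (3/13) = +(13/3).
Reduce top mod 3: now compute (1/3).
Reached (1/3) = 1. Collecting the sign flips along the way, the symbol is -1.

-1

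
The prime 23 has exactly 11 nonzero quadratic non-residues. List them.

Square k = 1,…,11 (k and 23−k give the same square):
1²=1, 2²=4, 3²=9, 4²=16, 5²≡2, 6²≡13, 7²≡3, 8²≡18, 9²≡12, 10²≡8, 11²≡6 (mod 23).
The residues are {1, 2, 3, 4, 6, 8, 9, 12, 13, 16, 18}; the non-residues are the remaining 11 nonzero classes.

5 7 10 11 14 15 17 19 20 21 22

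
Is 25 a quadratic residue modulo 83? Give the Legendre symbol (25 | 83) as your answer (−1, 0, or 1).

Euler's criterion: (25/83) ≡ 25^41 (mod 83).
25^2 ≡ 44 (mod 83)
25^4 ≡ 27 (mod 83)
25^8 ≡ 65 (mod 83)
25^16 ≡ 75 (mod 83)
25^32 ≡ 64 (mod 83)
25^41 = 25^(32+8+1) ≡ 1 (mod 83).
Result is 1, so (25/83) = 1.

1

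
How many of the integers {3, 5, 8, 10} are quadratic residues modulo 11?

(3/11) = +1 → QR.
(5/11) = +1 → QR.
(8/11) = -1 → non-residue.
(10/11) = -1 → non-residue.
Total quadratic residues among the 4: 2.

2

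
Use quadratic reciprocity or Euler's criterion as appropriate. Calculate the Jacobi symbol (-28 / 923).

-1

First reduce: -28 ≡ 895 (mod 923).
Reciprocity: 895 ≡ 3 and 923 ≡ 3 (mod 4), so (895/923) = −(923/895).
Reduce top mod 895: now compute (28/895).
Pull out 2^2: since 895 ≡ 7 (mod 8), (2/895) = +1, so (2/895)^2 = +1.
Reciprocity: 7 ≡ 3 and 895 ≡ 3 (mod 4), so (7/895) = −(895/7).
Reduce top mod 7: now compute (6/7).
Pull out 2: since 7 ≡ 7 (mod 8), (2/7) = +1.
Reciprocity: 3 ≡ 3 and 7 ≡ 3 (mod 4), so (3/7) = −(7/3).
Reduce top mod 3: now compute (1/3).
Reached (1/3) = 1. Collecting the sign flips along the way, the symbol is -1.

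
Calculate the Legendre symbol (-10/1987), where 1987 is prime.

-1

First reduce: -10 ≡ 1977 (mod 1987).
Reciprocity: 1977 ≡ 1 and 1987 ≡ 3 (mod 4), so (1977/1987) = +(1987/1977).
Reduce top mod 1977: now compute (10/1977).
Pull out 2: since 1977 ≡ 1 (mod 8), (2/1977) = +1.
Reciprocity: 5 ≡ 1 and 1977 ≡ 1 (mod 4), so (5/1977) = +(1977/5).
Reduce top mod 5: now compute (2/5).
Pull out 2: since 5 ≡ 5 (mod 8), (2/5) = -1.
Reached (1/5) = 1. Collecting the sign flips along the way, the symbol is -1.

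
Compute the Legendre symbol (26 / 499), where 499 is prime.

1

Pull out 2: since 499 ≡ 3 (mod 8), (2/499) = -1.
Reciprocity: 13 ≡ 1 and 499 ≡ 3 (mod 4), so (13/499) = +(499/13).
Reduce top mod 13: now compute (5/13).
Reciprocity: 5 ≡ 1 and 13 ≡ 1 (mod 4), so (5/13) = +(13/5).
Reduce top mod 5: now compute (3/5).
Reciprocity: 3 ≡ 3 and 5 ≡ 1 (mod 4), so (3/5) = +(5/3).
Reduce top mod 3: now compute (2/3).
Pull out 2: since 3 ≡ 3 (mod 8), (2/3) = -1.
Reached (1/3) = 1. Collecting the sign flips along the way, the symbol is +1.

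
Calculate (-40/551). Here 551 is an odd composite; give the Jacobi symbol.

First reduce: -40 ≡ 511 (mod 551).
Reciprocity: 511 ≡ 3 and 551 ≡ 3 (mod 4), so (511/551) = −(551/511).
Reduce top mod 511: now compute (40/511).
Pull out 2^3: since 511 ≡ 7 (mod 8), (2/511) = +1, so (2/511)^3 = +1.
Reciprocity: 5 ≡ 1 and 511 ≡ 3 (mod 4), so (5/511) = +(511/5).
Reduce top mod 5: now compute (1/5).
Reached (1/5) = 1. Collecting the sign flips along the way, the symbol is -1.

-1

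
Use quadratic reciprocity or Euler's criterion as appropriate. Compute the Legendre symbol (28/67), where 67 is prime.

Euler's criterion: (28/67) ≡ 28^33 (mod 67).
28^2 ≡ 47 (mod 67)
28^4 ≡ 65 (mod 67)
28^8 ≡ 4 (mod 67)
28^16 ≡ 16 (mod 67)
28^32 ≡ 55 (mod 67)
28^33 = 28^(32+1) ≡ 66 (mod 67).
Result is 66 ≡ −1, so (28/67) = −1.

-1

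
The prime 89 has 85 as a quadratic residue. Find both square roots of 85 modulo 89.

21, 68

89 ≡ 1 (mod 4), so we find a root by search.
Trying successive values, 21² = 441 ≡ 85 (mod 89). The other root is 89 − 21 = 68.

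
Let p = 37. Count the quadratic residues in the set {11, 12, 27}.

3

(11/37) = +1 → QR.
(12/37) = +1 → QR.
(27/37) = +1 → QR.
Total quadratic residues among the 3: 3.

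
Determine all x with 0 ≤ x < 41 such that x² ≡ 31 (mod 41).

20, 21

41 ≡ 1 (mod 4), so we find a root by search.
Trying successive values, 20² = 400 ≡ 31 (mod 41). The other root is 41 − 20 = 21.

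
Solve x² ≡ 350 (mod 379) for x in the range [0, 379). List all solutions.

27, 352

Since 379 ≡ 3 (mod 4), a square root of 350 is 350^((379+1)/4) = 350^95 mod 379.
Repeated squaring: 350^2≡83, 350^4≡67, 350^8≡320, 350^16≡70, 350^32≡352, 350^64≡350 (mod 379).
350^95 = 350^(64+16+8+4+2+1) ≡ 352 (mod 379).
Check: 352² = 123904 ≡ 350 (mod 379). The two roots are 27 and 352.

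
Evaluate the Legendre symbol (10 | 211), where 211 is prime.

-1

Pull out 2: since 211 ≡ 3 (mod 8), (2/211) = -1.
Reciprocity: 5 ≡ 1 and 211 ≡ 3 (mod 4), so (5/211) = +(211/5).
Reduce top mod 5: now compute (1/5).
Reached (1/5) = 1. Collecting the sign flips along the way, the symbol is -1.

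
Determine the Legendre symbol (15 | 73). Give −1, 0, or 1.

-1

Reciprocity: 15 ≡ 3 and 73 ≡ 1 (mod 4), so (15/73) = +(73/15).
Reduce top mod 15: now compute (13/15).
Reciprocity: 13 ≡ 1 and 15 ≡ 3 (mod 4), so (13/15) = +(15/13).
Reduce top mod 13: now compute (2/13).
Pull out 2: since 13 ≡ 5 (mod 8), (2/13) = -1.
Reached (1/13) = 1. Collecting the sign flips along the way, the symbol is -1.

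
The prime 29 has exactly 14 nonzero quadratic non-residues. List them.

Square k = 1,…,14 (k and 29−k give the same square):
1²=1, 2²=4, 3²=9, 4²=16, 5²=25, 6²≡7, 7²≡20, 8²≡6, 9²≡23, 10²≡13, 11²≡5, 12²≡28, 13²≡24, 14²≡22 (mod 29).
The residues are {1, 4, 5, 6, 7, 9, 13, 16, 20, 22, 23, 24, 25, 28}; the non-residues are the remaining 14 nonzero classes.

2 3 8 10 11 12 14 15 17 18 19 21 26 27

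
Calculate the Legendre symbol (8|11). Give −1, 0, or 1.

Pull out 2^3: since 11 ≡ 3 (mod 8), (2/11) = -1, so (2/11)^3 = -1.
Reached (1/11) = 1. Collecting the sign flips along the way, the symbol is -1.

-1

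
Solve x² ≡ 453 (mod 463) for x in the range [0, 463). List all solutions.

180, 283

Since 463 ≡ 3 (mod 4), a square root of 453 is 453^((463+1)/4) = 453^116 mod 463.
Repeated squaring: 453^2≡100, 453^4≡277, 453^8≡334, 453^16≡436, 453^32≡266, 453^64≡380 (mod 463).
453^116 = 453^(64+32+16+4) ≡ 283 (mod 463).
Check: 283² = 80089 ≡ 453 (mod 463). The two roots are 180 and 283.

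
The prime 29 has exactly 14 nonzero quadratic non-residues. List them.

Square k = 1,…,14 (k and 29−k give the same square):
1²=1, 2²=4, 3²=9, 4²=16, 5²=25, 6²≡7, 7²≡20, 8²≡6, 9²≡23, 10²≡13, 11²≡5, 12²≡28, 13²≡24, 14²≡22 (mod 29).
The residues are {1, 4, 5, 6, 7, 9, 13, 16, 20, 22, 23, 24, 25, 28}; the non-residues are the remaining 14 nonzero classes.

2, 3, 8, 10, 11, 12, 14, 15, 17, 18, 19, 21, 26, 27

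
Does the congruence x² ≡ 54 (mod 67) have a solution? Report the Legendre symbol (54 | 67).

Euler's criterion: (54/67) ≡ 54^33 (mod 67).
54^2 ≡ 35 (mod 67)
54^4 ≡ 19 (mod 67)
54^8 ≡ 26 (mod 67)
54^16 ≡ 6 (mod 67)
54^32 ≡ 36 (mod 67)
54^33 = 54^(32+1) ≡ 1 (mod 67).
Result is 1, so (54/67) = 1.

1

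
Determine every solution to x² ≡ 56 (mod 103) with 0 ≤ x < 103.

Since 103 ≡ 3 (mod 4), a square root of 56 is 56^((103+1)/4) = 56^26 mod 103.
Repeated squaring: 56^2≡46, 56^4≡56, 56^8≡46, 56^16≡56 (mod 103).
56^26 = 56^(16+8+2) ≡ 46 (mod 103).
Check: 46² = 2116 ≡ 56 (mod 103). The two roots are 46 and 57.

46, 57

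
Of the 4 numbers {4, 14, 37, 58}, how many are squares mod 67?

(4/67) = +1 → QR.
(14/67) = +1 → QR.
(37/67) = +1 → QR.
(58/67) = -1 → non-residue.
Total quadratic residues among the 4: 3.

3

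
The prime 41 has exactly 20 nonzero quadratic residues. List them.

Square k = 1,…,20 (k and 41−k give the same square):
1²=1, 2²=4, 3²=9, 4²=16, 5²=25, 6²=36, 7²≡8, 8²≡23, 9²≡40, 10²≡18, 11²≡39, 12²≡21, 13²≡5, 14²≡32, 15²≡20, 16²≡10, 17²≡2, 18²≡37, 19²≡33, 20²≡31 (mod 41).
So the quadratic residues mod 41 are {1, 2, 4, 5, 8, 9, 10, 16, 18, 20, 21, 23, 25, 31, 32, 33, 36, 37, 39, 40}.

1,2,4,5,8,9,10,16,18,20,21,23,25,31,32,33,36,37,39,40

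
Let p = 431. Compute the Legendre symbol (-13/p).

Euler's criterion: (-13/431) ≡ 418^215 (mod 431).
418^2 ≡ 169 (mod 431)
418^4 ≡ 115 (mod 431)
418^8 ≡ 295 (mod 431)
418^16 ≡ 394 (mod 431)
418^32 ≡ 76 (mod 431)
418^64 ≡ 173 (mod 431)
418^128 ≡ 190 (mod 431)
418^215 = 418^(128+64+16+4+2+1) ≡ 1 (mod 431).
Result is 1, so (-13/431) = 1.

1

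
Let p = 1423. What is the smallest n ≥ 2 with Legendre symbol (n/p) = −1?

3

(2/1423) = +1, so 2 is a residue.
(3/1423) = −1, so 3 is the smallest positive non-residue mod 1423.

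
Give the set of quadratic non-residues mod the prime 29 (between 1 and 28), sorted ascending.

Square k = 1,…,14 (k and 29−k give the same square):
1²=1, 2²=4, 3²=9, 4²=16, 5²=25, 6²≡7, 7²≡20, 8²≡6, 9²≡23, 10²≡13, 11²≡5, 12²≡28, 13²≡24, 14²≡22 (mod 29).
The residues are {1, 4, 5, 6, 7, 9, 13, 16, 20, 22, 23, 24, 25, 28}; the non-residues are the remaining 14 nonzero classes.

2 3 8 10 11 12 14 15 17 18 19 21 26 27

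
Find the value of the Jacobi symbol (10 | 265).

0

Pull out 2: since 265 ≡ 1 (mod 8), (2/265) = +1.
Reciprocity: 5 ≡ 1 and 265 ≡ 1 (mod 4), so (5/265) = +(265/5).
Reduce top mod 5: now compute (0/5).
Top reduces to 0: gcd > 1, so the symbol is 0.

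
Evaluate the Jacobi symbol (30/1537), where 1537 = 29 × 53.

-1

Pull out 2: since 1537 ≡ 1 (mod 8), (2/1537) = +1.
Reciprocity: 15 ≡ 3 and 1537 ≡ 1 (mod 4), so (15/1537) = +(1537/15).
Reduce top mod 15: now compute (7/15).
Reciprocity: 7 ≡ 3 and 15 ≡ 3 (mod 4), so (7/15) = −(15/7).
Reduce top mod 7: now compute (1/7).
Reached (1/7) = 1. Collecting the sign flips along the way, the symbol is -1.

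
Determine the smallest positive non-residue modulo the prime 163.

2

(2/163) = −1, so 2 is the smallest positive non-residue mod 163.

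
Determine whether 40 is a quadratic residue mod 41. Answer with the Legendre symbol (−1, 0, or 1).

Pull out 2^3: since 41 ≡ 1 (mod 8), (2/41) = +1, so (2/41)^3 = +1.
Reciprocity: 5 ≡ 1 and 41 ≡ 1 (mod 4), so (5/41) = +(41/5).
Reduce top mod 5: now compute (1/5).
Reached (1/5) = 1. Collecting the sign flips along the way, the symbol is +1.

1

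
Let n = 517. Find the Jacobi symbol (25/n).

Reciprocity: 25 ≡ 1 and 517 ≡ 1 (mod 4), so (25/517) = +(517/25).
Reduce top mod 25: now compute (17/25).
Reciprocity: 17 ≡ 1 and 25 ≡ 1 (mod 4), so (17/25) = +(25/17).
Reduce top mod 17: now compute (8/17).
Pull out 2^3: since 17 ≡ 1 (mod 8), (2/17) = +1, so (2/17)^3 = +1.
Reached (1/17) = 1. Collecting the sign flips along the way, the symbol is +1.

1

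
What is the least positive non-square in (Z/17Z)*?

(2/17) = +1, so 2 is a residue.
(3/17) = −1, so 3 is the smallest positive non-residue mod 17.

3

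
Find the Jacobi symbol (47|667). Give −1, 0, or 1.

-1

Reciprocity: 47 ≡ 3 and 667 ≡ 3 (mod 4), so (47/667) = −(667/47).
Reduce top mod 47: now compute (9/47).
Reciprocity: 9 ≡ 1 and 47 ≡ 3 (mod 4), so (9/47) = +(47/9).
Reduce top mod 9: now compute (2/9).
Pull out 2: since 9 ≡ 1 (mod 8), (2/9) = +1.
Reached (1/9) = 1. Collecting the sign flips along the way, the symbol is -1.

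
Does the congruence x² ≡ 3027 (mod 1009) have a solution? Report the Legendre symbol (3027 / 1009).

First reduce: 3027 ≡ 0 (mod 1009).
Top reduces to 0: gcd > 1, so the symbol is 0.

0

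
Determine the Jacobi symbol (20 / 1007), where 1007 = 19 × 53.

Pull out 2^2: since 1007 ≡ 7 (mod 8), (2/1007) = +1, so (2/1007)^2 = +1.
Reciprocity: 5 ≡ 1 and 1007 ≡ 3 (mod 4), so (5/1007) = +(1007/5).
Reduce top mod 5: now compute (2/5).
Pull out 2: since 5 ≡ 5 (mod 8), (2/5) = -1.
Reached (1/5) = 1. Collecting the sign flips along the way, the symbol is -1.

-1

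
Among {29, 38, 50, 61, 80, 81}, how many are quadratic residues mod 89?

(29/89) = -1 → non-residue.
(38/89) = -1 → non-residue.
(50/89) = +1 → QR.
(61/89) = -1 → non-residue.
(80/89) = +1 → QR.
(81/89) = +1 → QR.
Total quadratic residues among the 6: 3.

3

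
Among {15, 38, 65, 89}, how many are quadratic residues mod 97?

2

(15/97) = -1 → non-residue.
(38/97) = -1 → non-residue.
(65/97) = +1 → QR.
(89/97) = +1 → QR.
Total quadratic residues among the 4: 2.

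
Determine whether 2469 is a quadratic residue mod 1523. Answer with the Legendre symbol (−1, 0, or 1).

First reduce: 2469 ≡ 946 (mod 1523).
Pull out 2: since 1523 ≡ 3 (mod 8), (2/1523) = -1.
Reciprocity: 473 ≡ 1 and 1523 ≡ 3 (mod 4), so (473/1523) = +(1523/473).
Reduce top mod 473: now compute (104/473).
Pull out 2^3: since 473 ≡ 1 (mod 8), (2/473) = +1, so (2/473)^3 = +1.
Reciprocity: 13 ≡ 1 and 473 ≡ 1 (mod 4), so (13/473) = +(473/13).
Reduce top mod 13: now compute (5/13).
Reciprocity: 5 ≡ 1 and 13 ≡ 1 (mod 4), so (5/13) = +(13/5).
Reduce top mod 5: now compute (3/5).
Reciprocity: 3 ≡ 3 and 5 ≡ 1 (mod 4), so (3/5) = +(5/3).
Reduce top mod 3: now compute (2/3).
Pull out 2: since 3 ≡ 3 (mod 8), (2/3) = -1.
Reached (1/3) = 1. Collecting the sign flips along the way, the symbol is +1.

1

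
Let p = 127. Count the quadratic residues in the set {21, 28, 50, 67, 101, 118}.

2

(21/127) = +1 → QR.
(28/127) = -1 → non-residue.
(50/127) = +1 → QR.
(67/127) = -1 → non-residue.
(101/127) = -1 → non-residue.
(118/127) = -1 → non-residue.
Total quadratic residues among the 6: 2.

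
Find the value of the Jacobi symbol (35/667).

Reciprocity: 35 ≡ 3 and 667 ≡ 3 (mod 4), so (35/667) = −(667/35).
Reduce top mod 35: now compute (2/35).
Pull out 2: since 35 ≡ 3 (mod 8), (2/35) = -1.
Reached (1/35) = 1. Collecting the sign flips along the way, the symbol is +1.

1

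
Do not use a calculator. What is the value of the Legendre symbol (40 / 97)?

-1

Euler's criterion: (40/97) ≡ 40^48 (mod 97).
40^2 ≡ 48 (mod 97)
40^4 ≡ 73 (mod 97)
40^8 ≡ 91 (mod 97)
40^16 ≡ 36 (mod 97)
40^32 ≡ 35 (mod 97)
40^48 = 40^(32+16) ≡ 96 (mod 97).
Result is 96 ≡ −1, so (40/97) = −1.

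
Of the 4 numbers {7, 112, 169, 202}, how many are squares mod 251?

(7/251) = +1 → QR.
(112/251) = +1 → QR.
(169/251) = +1 → QR.
(202/251) = -1 → non-residue.
Total quadratic residues among the 4: 3.

3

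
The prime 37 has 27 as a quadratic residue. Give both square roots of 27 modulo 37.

8, 29

37 ≡ 1 (mod 4), so we find a root by search.
Trying successive values, 8² = 64 ≡ 27 (mod 37). The other root is 37 − 8 = 29.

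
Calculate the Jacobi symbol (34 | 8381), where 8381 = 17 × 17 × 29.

Pull out 2: since 8381 ≡ 5 (mod 8), (2/8381) = -1.
Reciprocity: 17 ≡ 1 and 8381 ≡ 1 (mod 4), so (17/8381) = +(8381/17).
Reduce top mod 17: now compute (0/17).
Top reduces to 0: gcd > 1, so the symbol is 0.

0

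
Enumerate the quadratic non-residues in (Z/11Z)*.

Square k = 1,…,5 (k and 11−k give the same square):
1²=1, 2²=4, 3²=9, 4²≡5, 5²≡3 (mod 11).
The residues are {1, 3, 4, 5, 9}; the non-residues are the remaining 5 nonzero classes.

2,6,7,8,10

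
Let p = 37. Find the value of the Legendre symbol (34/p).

Pull out 2: since 37 ≡ 5 (mod 8), (2/37) = -1.
Reciprocity: 17 ≡ 1 and 37 ≡ 1 (mod 4), so (17/37) = +(37/17).
Reduce top mod 17: now compute (3/17).
Reciprocity: 3 ≡ 3 and 17 ≡ 1 (mod 4), so (3/17) = +(17/3).
Reduce top mod 3: now compute (2/3).
Pull out 2: since 3 ≡ 3 (mod 8), (2/3) = -1.
Reached (1/3) = 1. Collecting the sign flips along the way, the symbol is +1.

1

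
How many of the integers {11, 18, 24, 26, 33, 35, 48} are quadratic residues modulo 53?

2

(11/53) = +1 → QR.
(18/53) = -1 → non-residue.
(24/53) = +1 → QR.
(26/53) = -1 → non-residue.
(33/53) = -1 → non-residue.
(35/53) = -1 → non-residue.
(48/53) = -1 → non-residue.
Total quadratic residues among the 7: 2.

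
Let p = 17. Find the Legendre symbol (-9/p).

Euler's criterion: (-9/17) ≡ 8^8 (mod 17).
8^2 ≡ 13 (mod 17)
8^4 ≡ 16 (mod 17)
8^8 ≡ 1 (mod 17)
8^8 = 8^(8) ≡ 1 (mod 17).
Result is 1, so (-9/17) = 1.

1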